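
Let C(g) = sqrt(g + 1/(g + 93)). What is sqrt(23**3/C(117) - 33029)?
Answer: sqrt(-19940731640189 + 298955357*sqrt(5159910))/24571 ≈ 178.62*I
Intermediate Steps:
C(g) = sqrt(g + 1/(93 + g))
sqrt(23**3/C(117) - 33029) = sqrt(23**3/(sqrt((1 + 117*(93 + 117))/(93 + 117))) - 33029) = sqrt(12167/(sqrt((1 + 117*210)/210)) - 33029) = sqrt(12167/(sqrt((1 + 24570)/210)) - 33029) = sqrt(12167/(sqrt((1/210)*24571)) - 33029) = sqrt(12167/(sqrt(24571/210)) - 33029) = sqrt(12167/((sqrt(5159910)/210)) - 33029) = sqrt(12167*(sqrt(5159910)/24571) - 33029) = sqrt(12167*sqrt(5159910)/24571 - 33029) = sqrt(-33029 + 12167*sqrt(5159910)/24571)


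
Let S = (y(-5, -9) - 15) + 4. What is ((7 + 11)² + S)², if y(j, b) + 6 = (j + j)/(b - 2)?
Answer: 11471769/121 ≈ 94808.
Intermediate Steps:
y(j, b) = -6 + 2*j/(-2 + b) (y(j, b) = -6 + (j + j)/(b - 2) = -6 + (2*j)/(-2 + b) = -6 + 2*j/(-2 + b))
S = -177/11 (S = (2*(6 - 5 - 3*(-9))/(-2 - 9) - 15) + 4 = (2*(6 - 5 + 27)/(-11) - 15) + 4 = (2*(-1/11)*28 - 15) + 4 = (-56/11 - 15) + 4 = -221/11 + 4 = -177/11 ≈ -16.091)
((7 + 11)² + S)² = ((7 + 11)² - 177/11)² = (18² - 177/11)² = (324 - 177/11)² = (3387/11)² = 11471769/121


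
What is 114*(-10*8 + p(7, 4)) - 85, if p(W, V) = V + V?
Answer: -8293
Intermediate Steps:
p(W, V) = 2*V
114*(-10*8 + p(7, 4)) - 85 = 114*(-10*8 + 2*4) - 85 = 114*(-80 + 8) - 85 = 114*(-72) - 85 = -8208 - 85 = -8293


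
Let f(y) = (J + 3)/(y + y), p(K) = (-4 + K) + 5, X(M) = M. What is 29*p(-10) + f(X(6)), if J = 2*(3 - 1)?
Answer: -3125/12 ≈ -260.42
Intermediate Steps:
J = 4 (J = 2*2 = 4)
p(K) = 1 + K
f(y) = 7/(2*y) (f(y) = (4 + 3)/(y + y) = 7/((2*y)) = 7*(1/(2*y)) = 7/(2*y))
29*p(-10) + f(X(6)) = 29*(1 - 10) + (7/2)/6 = 29*(-9) + (7/2)*(⅙) = -261 + 7/12 = -3125/12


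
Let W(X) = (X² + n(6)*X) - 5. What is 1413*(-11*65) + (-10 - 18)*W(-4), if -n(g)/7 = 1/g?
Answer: -3032201/3 ≈ -1.0107e+6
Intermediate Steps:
n(g) = -7/g
W(X) = -5 + X² - 7*X/6 (W(X) = (X² + (-7/6)*X) - 5 = (X² + (-7*⅙)*X) - 5 = (X² - 7*X/6) - 5 = -5 + X² - 7*X/6)
1413*(-11*65) + (-10 - 18)*W(-4) = 1413*(-11*65) + (-10 - 18)*(-5 + (-4)² - 7/6*(-4)) = 1413*(-715) - 28*(-5 + 16 + 14/3) = -1010295 - 28*47/3 = -1010295 - 1316/3 = -3032201/3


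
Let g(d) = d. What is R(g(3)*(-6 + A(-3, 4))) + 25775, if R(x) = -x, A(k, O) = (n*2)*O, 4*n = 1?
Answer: 25787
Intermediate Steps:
n = ¼ (n = (¼)*1 = ¼ ≈ 0.25000)
A(k, O) = O/2 (A(k, O) = ((¼)*2)*O = O/2)
R(g(3)*(-6 + A(-3, 4))) + 25775 = -3*(-6 + (½)*4) + 25775 = -3*(-6 + 2) + 25775 = -3*(-4) + 25775 = -1*(-12) + 25775 = 12 + 25775 = 25787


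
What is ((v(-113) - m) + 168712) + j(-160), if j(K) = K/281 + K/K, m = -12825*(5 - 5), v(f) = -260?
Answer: 47335133/281 ≈ 1.6845e+5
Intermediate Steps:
m = 0 (m = -12825*0 = 0)
j(K) = 1 + K/281 (j(K) = K*(1/281) + 1 = K/281 + 1 = 1 + K/281)
((v(-113) - m) + 168712) + j(-160) = ((-260 - 1*0) + 168712) + (1 + (1/281)*(-160)) = ((-260 + 0) + 168712) + (1 - 160/281) = (-260 + 168712) + 121/281 = 168452 + 121/281 = 47335133/281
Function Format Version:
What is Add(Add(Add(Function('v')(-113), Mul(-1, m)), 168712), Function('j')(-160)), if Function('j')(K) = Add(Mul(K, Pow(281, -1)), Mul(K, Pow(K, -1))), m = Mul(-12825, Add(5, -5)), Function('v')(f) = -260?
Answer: Rational(47335133, 281) ≈ 1.6845e+5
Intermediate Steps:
m = 0 (m = Mul(-12825, 0) = 0)
Function('j')(K) = Add(1, Mul(Rational(1, 281), K)) (Function('j')(K) = Add(Mul(K, Rational(1, 281)), 1) = Add(Mul(Rational(1, 281), K), 1) = Add(1, Mul(Rational(1, 281), K)))
Add(Add(Add(Function('v')(-113), Mul(-1, m)), 168712), Function('j')(-160)) = Add(Add(Add(-260, Mul(-1, 0)), 168712), Add(1, Mul(Rational(1, 281), -160))) = Add(Add(Add(-260, 0), 168712), Add(1, Rational(-160, 281))) = Add(Add(-260, 168712), Rational(121, 281)) = Add(168452, Rational(121, 281)) = Rational(47335133, 281)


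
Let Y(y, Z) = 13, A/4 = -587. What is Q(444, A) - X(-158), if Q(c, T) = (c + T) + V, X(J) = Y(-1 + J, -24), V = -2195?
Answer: -4112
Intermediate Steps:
A = -2348 (A = 4*(-587) = -2348)
X(J) = 13
Q(c, T) = -2195 + T + c (Q(c, T) = (c + T) - 2195 = (T + c) - 2195 = -2195 + T + c)
Q(444, A) - X(-158) = (-2195 - 2348 + 444) - 1*13 = -4099 - 13 = -4112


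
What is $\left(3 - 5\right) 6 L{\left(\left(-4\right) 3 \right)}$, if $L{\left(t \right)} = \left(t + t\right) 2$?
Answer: $576$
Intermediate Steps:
$L{\left(t \right)} = 4 t$ ($L{\left(t \right)} = 2 t 2 = 4 t$)
$\left(3 - 5\right) 6 L{\left(\left(-4\right) 3 \right)} = \left(3 - 5\right) 6 \cdot 4 \left(\left(-4\right) 3\right) = \left(-2\right) 6 \cdot 4 \left(-12\right) = \left(-12\right) \left(-48\right) = 576$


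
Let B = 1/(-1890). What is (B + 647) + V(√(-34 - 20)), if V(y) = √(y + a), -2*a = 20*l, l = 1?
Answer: 1222829/1890 + √(-10 + 3*I*√6) ≈ 648.1 + 3.3474*I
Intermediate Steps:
a = -10 ≈ -10.000
B = -1/1890 ≈ -0.00052910
V(y) = √(-10 + y) (V(y) = √(y - 10) = √(-10 + y))
(B + 647) + V(√(-34 - 20)) = (-1/1890 + 647) + √(-10 + √(-34 - 20)) = 1222829/1890 + √(-10 + √(-54)) = 1222829/1890 + √(-10 + 3*I*√6)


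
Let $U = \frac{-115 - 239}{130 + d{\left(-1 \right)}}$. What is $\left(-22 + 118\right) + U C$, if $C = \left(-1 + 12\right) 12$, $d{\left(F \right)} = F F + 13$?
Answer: $- \frac{457}{2} \approx -228.5$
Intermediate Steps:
$d{\left(F \right)} = 13 + F^{2}$ ($d{\left(F \right)} = F^{2} + 13 = 13 + F^{2}$)
$C = 132$ ($C = 11 \cdot 12 = 132$)
$U = - \frac{59}{24}$ ($U = \frac{-115 - 239}{130 + \left(13 + \left(-1\right)^{2}\right)} = - \frac{354}{130 + \left(13 + 1\right)} = - \frac{354}{130 + 14} = - \frac{354}{144} = \left(-354\right) \frac{1}{144} = - \frac{59}{24} \approx -2.4583$)
$\left(-22 + 118\right) + U C = \left(-22 + 118\right) - \frac{649}{2} = 96 - \frac{649}{2} = - \frac{457}{2}$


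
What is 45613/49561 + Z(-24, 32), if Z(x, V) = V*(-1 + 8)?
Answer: 11147277/49561 ≈ 224.92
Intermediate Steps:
Z(x, V) = 7*V (Z(x, V) = V*7 = 7*V)
45613/49561 + Z(-24, 32) = 45613/49561 + 7*32 = 45613*(1/49561) + 224 = 45613/49561 + 224 = 11147277/49561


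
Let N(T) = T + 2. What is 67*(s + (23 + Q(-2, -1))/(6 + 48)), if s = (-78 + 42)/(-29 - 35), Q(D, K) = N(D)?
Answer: 28609/432 ≈ 66.224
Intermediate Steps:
N(T) = 2 + T
Q(D, K) = 2 + D
s = 9/16 (s = -36/(-64) = -36*(-1/64) = 9/16 ≈ 0.56250)
67*(s + (23 + Q(-2, -1))/(6 + 48)) = 67*(9/16 + (23 + (2 - 2))/(6 + 48)) = 67*(9/16 + (23 + 0)/54) = 67*(9/16 + 23*(1/54)) = 67*(9/16 + 23/54) = 67*(427/432) = 28609/432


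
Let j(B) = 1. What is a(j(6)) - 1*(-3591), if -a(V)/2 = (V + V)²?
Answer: 3583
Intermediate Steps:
a(V) = -8*V² (a(V) = -2*(V + V)² = -2*4*V² = -8*V²)
a(j(6)) - 1*(-3591) = -8*1² - 1*(-3591) = -8*1 + 3591 = -8 + 3591 = 3583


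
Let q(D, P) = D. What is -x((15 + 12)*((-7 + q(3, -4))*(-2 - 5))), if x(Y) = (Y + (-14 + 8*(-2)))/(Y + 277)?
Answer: -726/1033 ≈ -0.70281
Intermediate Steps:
x(Y) = (-30 + Y)/(277 + Y) (x(Y) = (Y + (-14 - 16))/(277 + Y) = (Y - 30)/(277 + Y) = (-30 + Y)/(277 + Y))
-x((15 + 12)*((-7 + q(3, -4))*(-2 - 5))) = -(-30 + (15 + 12)*((-7 + 3)*(-2 - 5)))/(277 + (15 + 12)*((-7 + 3)*(-2 - 5))) = -(-30 + 27*(-4*(-7)))/(277 + 27*(-4*(-7))) = -(-30 + 27*28)/(277 + 27*28) = -(-30 + 756)/(277 + 756) = -726/1033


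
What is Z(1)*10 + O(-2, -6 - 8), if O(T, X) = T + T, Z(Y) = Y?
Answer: 6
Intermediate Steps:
O(T, X) = 2*T
Z(1)*10 + O(-2, -6 - 8) = 1*10 + 2*(-2) = 10 - 4 = 6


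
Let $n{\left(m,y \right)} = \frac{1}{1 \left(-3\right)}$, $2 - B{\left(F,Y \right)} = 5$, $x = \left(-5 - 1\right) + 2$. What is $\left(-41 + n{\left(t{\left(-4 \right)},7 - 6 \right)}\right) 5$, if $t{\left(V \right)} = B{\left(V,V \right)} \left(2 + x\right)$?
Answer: $- \frac{620}{3} \approx -206.67$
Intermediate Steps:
$x = -4$ ($x = -6 + 2 = -4$)
$B{\left(F,Y \right)} = -3$ ($B{\left(F,Y \right)} = 2 - 5 = -3$)
$t{\left(V \right)} = 6$ ($t{\left(V \right)} = - 3 \left(2 - 4\right) = \left(-3\right) \left(-2\right) = 6$)
$n{\left(m,y \right)} = - \frac{1}{3}$ ($n{\left(m,y \right)} = \frac{1}{-3} = - \frac{1}{3}$)
$\left(-41 + n{\left(t{\left(-4 \right)},7 - 6 \right)}\right) 5 = \left(-41 - \frac{1}{3}\right) 5 = \left(- \frac{124}{3}\right) 5 = - \frac{620}{3}$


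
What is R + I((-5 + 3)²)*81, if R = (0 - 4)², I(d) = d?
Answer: 340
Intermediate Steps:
R = 16 (R = (-4)² = 16)
R + I((-5 + 3)²)*81 = 16 + (-5 + 3)²*81 = 16 + (-2)²*81 = 16 + 4*81 = 16 + 324 = 340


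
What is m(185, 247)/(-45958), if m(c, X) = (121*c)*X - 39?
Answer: -2764528/22979 ≈ -120.31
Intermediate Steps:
m(c, X) = -39 + 121*X*c (m(c, X) = 121*X*c - 39 = -39 + 121*X*c)
m(185, 247)/(-45958) = (-39 + 121*247*185)/(-45958) = (-39 + 5529095)*(-1/45958) = 5529056*(-1/45958) = -2764528/22979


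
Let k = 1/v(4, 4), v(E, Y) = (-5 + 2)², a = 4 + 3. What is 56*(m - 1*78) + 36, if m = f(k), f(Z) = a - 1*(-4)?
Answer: -3716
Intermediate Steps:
a = 7
v(E, Y) = 9 (v(E, Y) = (-3)² = 9)
k = ⅑ (k = 1/9 = ⅑ ≈ 0.11111)
f(Z) = 11 (f(Z) = 7 - 1*(-4) = 7 + 4 = 11)
m = 11
56*(m - 1*78) + 36 = 56*(11 - 1*78) + 36 = 56*(11 - 78) + 36 = 56*(-67) + 36 = -3752 + 36 = -3716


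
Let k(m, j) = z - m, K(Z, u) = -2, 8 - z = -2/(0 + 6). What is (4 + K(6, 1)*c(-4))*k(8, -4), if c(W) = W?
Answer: 4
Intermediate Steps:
z = 25/3 (z = 8 - (-2)/(0 + 6) = 8 - (-2)/6 = 8 - 1*(-1/3) = 8 + 1/3 = 25/3 ≈ 8.3333)
k(m, j) = 25/3 - m
(4 + K(6, 1)*c(-4))*k(8, -4) = (4 - 2*(-4))*(25/3 - 1*8) = (4 + 8)*(25/3 - 8) = 12*(1/3) = 4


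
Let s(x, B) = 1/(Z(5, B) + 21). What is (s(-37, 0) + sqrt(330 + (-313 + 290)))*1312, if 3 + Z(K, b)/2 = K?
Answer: 1312/25 + 1312*sqrt(307) ≈ 23041.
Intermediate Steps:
Z(K, b) = -6 + 2*K
s(x, B) = 1/25 (s(x, B) = 1/((-6 + 2*5) + 21) = 1/((-6 + 10) + 21) = 1/(4 + 21) = 1/25)
(s(-37, 0) + sqrt(330 + (-313 + 290)))*1312 = (1/25 + sqrt(330 + (-313 + 290)))*1312 = (1/25 + sqrt(330 - 23))*1312 = (1/25 + sqrt(307))*1312 = 1312/25 + 1312*sqrt(307)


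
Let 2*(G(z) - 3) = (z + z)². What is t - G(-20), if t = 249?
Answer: -554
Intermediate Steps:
G(z) = 3 + 2*z² (G(z) = 3 + (z + z)²/2 = 3 + (2*z)²/2 = 3 + (4*z²)/2 = 3 + 2*z²)
t - G(-20) = 249 - (3 + 2*(-20)²) = 249 - (3 + 2*400) = 249 - (3 + 800) = 249 - 1*803 = 249 - 803 = -554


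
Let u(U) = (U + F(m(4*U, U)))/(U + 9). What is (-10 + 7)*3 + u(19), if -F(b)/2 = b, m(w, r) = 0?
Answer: -233/28 ≈ -8.3214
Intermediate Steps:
F(b) = -2*b
u(U) = U/(9 + U) (u(U) = (U - 2*0)/(U + 9) = (U + 0)/(9 + U) = U/(9 + U))
(-10 + 7)*3 + u(19) = (-10 + 7)*3 + 19/(9 + 19) = -3*3 + 19/28 = -9 + 19*(1/28) = -9 + 19/28 = -233/28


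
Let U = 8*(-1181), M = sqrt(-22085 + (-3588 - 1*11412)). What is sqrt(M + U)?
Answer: sqrt(-9448 + I*sqrt(37085)) ≈ 0.9905 + 97.206*I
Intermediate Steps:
M = I*sqrt(37085) (M = sqrt(-22085 + (-3588 - 11412)) = sqrt(-22085 - 15000) = sqrt(-37085) = I*sqrt(37085) ≈ 192.57*I)
U = -9448
sqrt(M + U) = sqrt(I*sqrt(37085) - 9448) = sqrt(-9448 + I*sqrt(37085))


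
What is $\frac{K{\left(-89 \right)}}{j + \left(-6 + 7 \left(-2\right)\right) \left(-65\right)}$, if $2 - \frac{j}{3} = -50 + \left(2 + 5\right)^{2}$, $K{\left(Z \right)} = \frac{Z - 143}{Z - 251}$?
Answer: $\frac{58}{111265} \approx 0.00052128$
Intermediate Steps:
$K{\left(Z \right)} = \frac{-143 + Z}{-251 + Z}$
$j = 9$ ($j = 6 - 3 \left(-50 + \left(2 + 5\right)^{2}\right) = 6 - 3 \left(-50 + 7^{2}\right) = 6 - 3 \left(-50 + 49\right) = 6 - -3 = 6 + 3 = 9$)
$\frac{K{\left(-89 \right)}}{j + \left(-6 + 7 \left(-2\right)\right) \left(-65\right)} = \frac{\frac{1}{-251 - 89} \left(-143 - 89\right)}{9 + \left(-6 + 7 \left(-2\right)\right) \left(-65\right)} = \frac{\frac{1}{-340} \left(-232\right)}{9 + \left(-6 - 14\right) \left(-65\right)} = \frac{\left(- \frac{1}{340}\right) \left(-232\right)}{9 - -1300} = \frac{58}{85 \left(9 + 1300\right)} = \frac{58}{85 \cdot 1309} = \frac{58}{85} \cdot \frac{1}{1309} = \frac{58}{111265}$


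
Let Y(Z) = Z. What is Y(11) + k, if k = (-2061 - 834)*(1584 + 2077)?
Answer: -10598584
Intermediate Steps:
k = -10598595 (k = -2895*3661 = -10598595)
Y(11) + k = 11 - 10598595 = -10598584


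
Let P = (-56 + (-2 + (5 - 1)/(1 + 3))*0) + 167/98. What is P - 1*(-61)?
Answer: 657/98 ≈ 6.7041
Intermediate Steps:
P = -5321/98 (P = (-56 + (-2 + 4/4)*0) + 167*(1/98) = (-56 + (-2 + 4*(¼))*0) + 167/98 = (-56 + (-2 + 1)*0) + 167/98 = (-56 - 1*0) + 167/98 = (-56 + 0) + 167/98 = -56 + 167/98 = -5321/98 ≈ -54.296)
P - 1*(-61) = -5321/98 - 1*(-61) = -5321/98 + 61 = 657/98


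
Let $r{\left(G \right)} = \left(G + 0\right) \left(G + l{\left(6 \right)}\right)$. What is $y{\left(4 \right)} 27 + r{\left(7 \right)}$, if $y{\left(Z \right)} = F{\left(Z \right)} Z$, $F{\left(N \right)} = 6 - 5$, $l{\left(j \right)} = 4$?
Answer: $185$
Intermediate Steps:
$F{\left(N \right)} = 1$ ($F{\left(N \right)} = 6 - 5 = 1$)
$y{\left(Z \right)} = Z$ ($y{\left(Z \right)} = 1 Z = Z$)
$r{\left(G \right)} = G \left(4 + G\right)$ ($r{\left(G \right)} = \left(G + 0\right) \left(G + 4\right) = G \left(4 + G\right)$)
$y{\left(4 \right)} 27 + r{\left(7 \right)} = 4 \cdot 27 + 7 \left(4 + 7\right) = 108 + 7 \cdot 11 = 108 + 77 = 185$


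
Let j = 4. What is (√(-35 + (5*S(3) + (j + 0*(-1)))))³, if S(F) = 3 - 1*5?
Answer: -41*I*√41 ≈ -262.53*I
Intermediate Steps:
S(F) = -2 (S(F) = 3 - 5 = -2)
(√(-35 + (5*S(3) + (j + 0*(-1)))))³ = (√(-35 + (5*(-2) + (4 + 0*(-1)))))³ = (√(-35 + (-10 + (4 + 0))))³ = (√(-35 + (-10 + 4)))³ = (√(-35 - 6))³ = (√(-41))³ = (I*√41)³ = -41*I*√41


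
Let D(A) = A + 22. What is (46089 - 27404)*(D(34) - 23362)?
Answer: -435472610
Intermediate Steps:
D(A) = 22 + A
(46089 - 27404)*(D(34) - 23362) = (46089 - 27404)*((22 + 34) - 23362) = 18685*(56 - 23362) = 18685*(-23306) = -435472610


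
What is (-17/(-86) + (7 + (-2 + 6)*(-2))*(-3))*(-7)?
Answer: -1925/86 ≈ -22.384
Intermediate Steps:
(-17/(-86) + (7 + (-2 + 6)*(-2))*(-3))*(-7) = (-17*(-1/86) + (7 + 4*(-2))*(-3))*(-7) = (17/86 + (7 - 8)*(-3))*(-7) = (17/86 - 1*(-3))*(-7) = (17/86 + 3)*(-7) = (275/86)*(-7) = -1925/86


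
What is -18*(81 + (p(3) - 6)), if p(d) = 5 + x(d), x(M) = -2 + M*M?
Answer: -1566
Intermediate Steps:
x(M) = -2 + M**2
p(d) = 3 + d**2 (p(d) = 5 + (-2 + d**2) = 3 + d**2)
-18*(81 + (p(3) - 6)) = -18*(81 + ((3 + 3**2) - 6)) = -18*(81 + ((3 + 9) - 6)) = -18*(81 + (12 - 6)) = -18*(81 + 6) = -18*87 = -1566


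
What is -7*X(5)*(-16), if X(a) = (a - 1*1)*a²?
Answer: 11200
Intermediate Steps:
X(a) = a²*(-1 + a) (X(a) = (a - 1)*a² = (-1 + a)*a² = a²*(-1 + a))
-7*X(5)*(-16) = -7*5²*(-1 + 5)*(-16) = -175*4*(-16) = -7*100*(-16) = -700*(-16) = 11200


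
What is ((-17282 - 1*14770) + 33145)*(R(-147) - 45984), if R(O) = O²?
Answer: -26641875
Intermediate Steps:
((-17282 - 1*14770) + 33145)*(R(-147) - 45984) = ((-17282 - 1*14770) + 33145)*((-147)² - 45984) = ((-17282 - 14770) + 33145)*(21609 - 45984) = (-32052 + 33145)*(-24375) = 1093*(-24375) = -26641875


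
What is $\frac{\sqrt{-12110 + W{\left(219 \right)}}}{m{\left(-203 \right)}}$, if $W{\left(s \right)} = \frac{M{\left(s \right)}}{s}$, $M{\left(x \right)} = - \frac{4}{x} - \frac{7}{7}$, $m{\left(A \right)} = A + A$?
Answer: $- \frac{i \sqrt{580807933}}{88914} \approx - 0.27105 i$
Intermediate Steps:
$m{\left(A \right)} = 2 A$
$M{\left(x \right)} = -1 - \frac{4}{x}$ ($M{\left(x \right)} = - \frac{4}{x} - 1 = -1 - \frac{4}{x}$)
$W{\left(s \right)} = \frac{-4 - s}{s^{2}}$ ($W{\left(s \right)} = \frac{\frac{1}{s} \left(-4 - s\right)}{s} = \frac{-4 - s}{s^{2}}$)
$\frac{\sqrt{-12110 + W{\left(219 \right)}}}{m{\left(-203 \right)}} = \frac{\sqrt{-12110 + \frac{-4 - 219}{47961}}}{2 \left(-203\right)} = \frac{\sqrt{-12110 + \frac{-4 - 219}{47961}}}{-406} = \sqrt{-12110 + \frac{1}{47961} \left(-223\right)} \left(- \frac{1}{406}\right) = \sqrt{-12110 - \frac{223}{47961}} \left(- \frac{1}{406}\right) = \sqrt{- \frac{580807933}{47961}} \left(- \frac{1}{406}\right) = \frac{i \sqrt{580807933}}{219} \left(- \frac{1}{406}\right) = - \frac{i \sqrt{580807933}}{88914}$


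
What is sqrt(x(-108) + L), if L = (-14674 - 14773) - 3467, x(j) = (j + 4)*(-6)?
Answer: I*sqrt(32290) ≈ 179.69*I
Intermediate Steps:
x(j) = -24 - 6*j (x(j) = (4 + j)*(-6) = -24 - 6*j)
L = -32914 (L = -29447 - 3467 = -32914)
sqrt(x(-108) + L) = sqrt((-24 - 6*(-108)) - 32914) = sqrt((-24 + 648) - 32914) = sqrt(624 - 32914) = sqrt(-32290) = I*sqrt(32290)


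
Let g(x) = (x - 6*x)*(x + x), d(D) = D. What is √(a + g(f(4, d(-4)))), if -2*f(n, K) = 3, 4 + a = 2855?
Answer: √11314/2 ≈ 53.184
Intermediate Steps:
a = 2851 (a = -4 + 2855 = 2851)
f(n, K) = -3/2 (f(n, K) = -½*3 = -3/2)
g(x) = -10*x² (g(x) = (-5*x)*(2*x) = -10*x²)
√(a + g(f(4, d(-4)))) = √(2851 - 10*(-3/2)²) = √(2851 - 10*9/4) = √(2851 - 45/2) = √(5657/2) = √11314/2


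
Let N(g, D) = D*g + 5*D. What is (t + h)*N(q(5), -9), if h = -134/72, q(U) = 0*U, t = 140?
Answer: -24865/4 ≈ -6216.3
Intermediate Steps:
q(U) = 0
h = -67/36 (h = -134*1/72 = -67/36 ≈ -1.8611)
N(g, D) = 5*D + D*g
(t + h)*N(q(5), -9) = (140 - 67/36)*(-9*(5 + 0)) = 4973*(-9*5)/36 = (4973/36)*(-45) = -24865/4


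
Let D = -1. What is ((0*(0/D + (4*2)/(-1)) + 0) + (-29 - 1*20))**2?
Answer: 2401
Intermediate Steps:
((0*(0/D + (4*2)/(-1)) + 0) + (-29 - 1*20))**2 = ((0*(0/(-1) + (4*2)/(-1)) + 0) + (-29 - 1*20))**2 = ((0*(0*(-1) + 8*(-1)) + 0) + (-29 - 20))**2 = ((0*(0 - 8) + 0) - 49)**2 = ((0*(-8) + 0) - 49)**2 = ((0 + 0) - 49)**2 = (0 - 49)**2 = (-49)**2 = 2401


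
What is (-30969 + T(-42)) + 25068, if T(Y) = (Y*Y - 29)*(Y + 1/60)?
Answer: -944905/12 ≈ -78742.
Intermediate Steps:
T(Y) = (-29 + Y²)*(1/60 + Y) (T(Y) = (Y² - 29)*(Y + 1/60) = (-29 + Y²)*(1/60 + Y))
(-30969 + T(-42)) + 25068 = (-30969 + (-29/60 + (-42)³ - 29*(-42) + (1/60)*(-42)²)) + 25068 = (-30969 + (-29/60 - 74088 + 1218 + (1/60)*1764)) + 25068 = (-30969 + (-29/60 - 74088 + 1218 + 147/5)) + 25068 = (-30969 - 874093/12) + 25068 = -1245721/12 + 25068 = -944905/12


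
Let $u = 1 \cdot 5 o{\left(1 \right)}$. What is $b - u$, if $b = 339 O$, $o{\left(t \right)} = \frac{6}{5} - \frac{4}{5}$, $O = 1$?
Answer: $337$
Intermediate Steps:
$o{\left(t \right)} = \frac{2}{5}$ ($o{\left(t \right)} = 6 \cdot \frac{1}{5} - \frac{4}{5} = \frac{6}{5} - \frac{4}{5} = \frac{2}{5}$)
$b = 339$ ($b = 339 \cdot 1 = 339$)
$u = 2$ ($u = 1 \cdot 5 \cdot \frac{2}{5} = 5 \cdot \frac{2}{5} = 2$)
$b - u = 339 - 2 = 337$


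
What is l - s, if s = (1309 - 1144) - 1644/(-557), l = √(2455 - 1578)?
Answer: -93549/557 + √877 ≈ -138.34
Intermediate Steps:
l = √877 ≈ 29.614
s = 93549/557 (s = 165 - 1644*(-1/557) = 165 + 1644/557 = 93549/557 ≈ 167.95)
l - s = √877 - 1*93549/557 = √877 - 93549/557 = -93549/557 + √877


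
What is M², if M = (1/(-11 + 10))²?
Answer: 1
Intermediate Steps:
M = 1 (M = (1/(-1))² = (-1)² = 1)
M² = 1² = 1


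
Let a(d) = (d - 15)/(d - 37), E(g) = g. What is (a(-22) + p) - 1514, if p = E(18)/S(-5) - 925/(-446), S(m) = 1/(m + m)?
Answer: -44504839/26314 ≈ -1691.3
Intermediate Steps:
S(m) = 1/(2*m)
p = -79355/446 (p = 18/(((½)/(-5))) - 925/(-446) = 18/(((½)*(-⅕))) - 925*(-1/446) = 18/(-⅒) + 925/446 = 18*(-10) + 925/446 = -180 + 925/446 = -79355/446 ≈ -177.93)
a(d) = (-15 + d)/(-37 + d)
(a(-22) + p) - 1514 = ((-15 - 22)/(-37 - 22) - 79355/446) - 1514 = (-37/(-59) - 79355/446) - 1514 = (-1/59*(-37) - 79355/446) - 1514 = (37/59 - 79355/446) - 1514 = -4665443/26314 - 1514 = -44504839/26314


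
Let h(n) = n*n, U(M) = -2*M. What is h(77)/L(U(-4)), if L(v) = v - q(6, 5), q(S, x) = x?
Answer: 5929/3 ≈ 1976.3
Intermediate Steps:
h(n) = n²
L(v) = -5 + v (L(v) = v - 1*5 = v - 5 = -5 + v)
h(77)/L(U(-4)) = 77²/(-5 - 2*(-4)) = 5929/(-5 + 8) = 5929/3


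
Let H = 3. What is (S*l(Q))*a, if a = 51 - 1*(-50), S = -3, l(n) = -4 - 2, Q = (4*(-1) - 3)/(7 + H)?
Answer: 1818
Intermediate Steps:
Q = -7/10 (Q = (4*(-1) - 3)/(7 + 3) = (-4 - 3)/10 = -7*⅒ = -7/10 ≈ -0.70000)
l(n) = -6
a = 101 (a = 51 + 50 = 101)
(S*l(Q))*a = -3*(-6)*101 = 18*101 = 1818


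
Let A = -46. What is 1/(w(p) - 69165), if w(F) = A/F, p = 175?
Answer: -175/12103921 ≈ -1.4458e-5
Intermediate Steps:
w(F) = -46/F
1/(w(p) - 69165) = 1/(-46/175 - 69165) = 1/(-12103921/175) = -175/12103921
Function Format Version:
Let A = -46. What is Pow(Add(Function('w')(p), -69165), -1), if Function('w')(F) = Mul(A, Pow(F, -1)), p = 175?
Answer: Rational(-175, 12103921) ≈ -1.4458e-5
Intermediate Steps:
Function('w')(F) = Mul(-46, Pow(F, -1))
Pow(Add(Function('w')(p), -69165), -1) = Pow(Add(Mul(-46, Pow(175, -1)), -69165), -1) = Pow(Add(Mul(-46, Rational(1, 175)), -69165), -1) = Pow(Add(Rational(-46, 175), -69165), -1) = Pow(Rational(-12103921, 175), -1) = Rational(-175, 12103921)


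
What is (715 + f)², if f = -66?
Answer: 421201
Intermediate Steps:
(715 + f)² = (715 - 66)² = 649² = 421201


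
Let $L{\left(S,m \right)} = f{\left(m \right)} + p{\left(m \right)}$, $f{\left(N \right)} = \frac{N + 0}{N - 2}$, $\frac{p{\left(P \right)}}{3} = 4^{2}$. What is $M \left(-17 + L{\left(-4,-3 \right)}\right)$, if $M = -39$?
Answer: $- \frac{6162}{5} \approx -1232.4$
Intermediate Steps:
$p{\left(P \right)} = 48$ ($p{\left(P \right)} = 3 \cdot 4^{2} = 3 \cdot 16 = 48$)
$f{\left(N \right)} = \frac{N}{-2 + N}$
$L{\left(S,m \right)} = 48 + \frac{m}{-2 + m}$ ($L{\left(S,m \right)} = \frac{m}{-2 + m} + 48 = 48 + \frac{m}{-2 + m}$)
$M \left(-17 + L{\left(-4,-3 \right)}\right) = - 39 \left(-17 + \frac{-96 + 49 \left(-3\right)}{-2 - 3}\right) = - 39 \left(-17 + \frac{-96 - 147}{-5}\right) = - 39 \left(-17 - - \frac{243}{5}\right) = - 39 \left(-17 + \frac{243}{5}\right) = \left(-39\right) \frac{158}{5} = - \frac{6162}{5}$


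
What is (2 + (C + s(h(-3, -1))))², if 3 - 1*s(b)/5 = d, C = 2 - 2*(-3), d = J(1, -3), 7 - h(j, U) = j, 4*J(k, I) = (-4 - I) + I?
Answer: 900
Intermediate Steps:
J(k, I) = -1 (J(k, I) = ((-4 - I) + I)/4 = (¼)*(-4) = -1)
h(j, U) = 7 - j
d = -1
C = 8 (C = 2 + 6 = 8)
s(b) = 20 (s(b) = 15 - 5*(-1) = 15 + 5 = 20)
(2 + (C + s(h(-3, -1))))² = (2 + (8 + 20))² = (2 + 28)² = 30² = 900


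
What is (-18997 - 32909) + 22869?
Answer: -29037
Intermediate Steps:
(-18997 - 32909) + 22869 = -51906 + 22869 = -29037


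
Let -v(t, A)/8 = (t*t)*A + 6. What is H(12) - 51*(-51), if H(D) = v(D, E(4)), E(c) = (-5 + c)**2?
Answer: 1401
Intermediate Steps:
v(t, A) = -48 - 8*A*t**2 (v(t, A) = -8*((t*t)*A + 6) = -8*(t**2*A + 6) = -8*(A*t**2 + 6) = -8*(6 + A*t**2) = -48 - 8*A*t**2)
H(D) = -48 - 8*D**2 (H(D) = -48 - 8*(-5 + 4)**2*D**2 = -48 - 8*(-1)**2*D**2 = -48 - 8*1*D**2 = -48 - 8*D**2)
H(12) - 51*(-51) = (-48 - 8*12**2) - 51*(-51) = (-48 - 8*144) + 2601 = (-48 - 1152) + 2601 = -1200 + 2601 = 1401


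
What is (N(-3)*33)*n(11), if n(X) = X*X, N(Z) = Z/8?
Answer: -11979/8 ≈ -1497.4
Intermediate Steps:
N(Z) = Z/8 (N(Z) = Z*(1/8) = Z/8)
n(X) = X**2
(N(-3)*33)*n(11) = (((1/8)*(-3))*33)*11**2 = -3/8*33*121 = -99/8*121 = -11979/8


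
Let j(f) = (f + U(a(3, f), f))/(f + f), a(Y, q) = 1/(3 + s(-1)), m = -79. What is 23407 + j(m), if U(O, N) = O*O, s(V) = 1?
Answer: 59174159/2528 ≈ 23408.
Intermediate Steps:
a(Y, q) = 1/4 (a(Y, q) = 1/(3 + 1) = 1/4)
U(O, N) = O**2
j(f) = (1/16 + f)/(2*f) (j(f) = (f + (1/4)**2)/(f + f) = (f + 1/16)/((2*f)) = (1/16 + f)*(1/(2*f)) = (1/16 + f)/(2*f))
23407 + j(m) = 23407 + (1/32)*(1 + 16*(-79))/(-79) = 23407 + (1/32)*(-1/79)*(1 - 1264) = 23407 + (1/32)*(-1/79)*(-1263) = 23407 + 1263/2528 = 59174159/2528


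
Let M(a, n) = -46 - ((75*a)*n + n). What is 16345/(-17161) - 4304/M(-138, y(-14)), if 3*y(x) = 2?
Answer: -34852252/22051885 ≈ -1.5805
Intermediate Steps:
y(x) = ⅔ (y(x) = (⅓)*2 = ⅔)
M(a, n) = -46 - n - 75*a*n (M(a, n) = -46 - (75*a*n + n) = -46 - (n + 75*a*n) = -46 + (-n - 75*a*n) = -46 - n - 75*a*n)
16345/(-17161) - 4304/M(-138, y(-14)) = 16345/(-17161) - 4304/(-46 - 1*⅔ - 75*(-138)*⅔) = 16345*(-1/17161) - 4304/(-46 - ⅔ + 6900) = -16345/17161 - 4304/20560/3 = -16345/17161 - 4304*3/20560 = -16345/17161 - 807/1285 = -34852252/22051885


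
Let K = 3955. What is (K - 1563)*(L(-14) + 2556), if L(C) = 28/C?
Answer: 6109168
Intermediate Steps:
(K - 1563)*(L(-14) + 2556) = (3955 - 1563)*(28/(-14) + 2556) = 2392*(28*(-1/14) + 2556) = 2392*(-2 + 2556) = 2392*2554 = 6109168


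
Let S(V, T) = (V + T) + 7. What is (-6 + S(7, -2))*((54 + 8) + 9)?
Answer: 426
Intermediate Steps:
S(V, T) = 7 + T + V (S(V, T) = (T + V) + 7 = 7 + T + V)
(-6 + S(7, -2))*((54 + 8) + 9) = (-6 + (7 - 2 + 7))*((54 + 8) + 9) = (-6 + 12)*(62 + 9) = 6*71 = 426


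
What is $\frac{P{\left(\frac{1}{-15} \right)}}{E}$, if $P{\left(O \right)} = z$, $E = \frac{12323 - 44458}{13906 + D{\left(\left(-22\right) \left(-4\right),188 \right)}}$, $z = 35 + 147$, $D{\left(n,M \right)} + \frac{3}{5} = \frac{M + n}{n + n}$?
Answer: $- \frac{278417503}{3534850} \approx -78.764$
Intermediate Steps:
$D{\left(n,M \right)} = - \frac{3}{5} + \frac{M + n}{2 n}$ ($D{\left(n,M \right)} = - \frac{3}{5} + \frac{M + n}{n + n} = - \frac{3}{5} + \frac{M + n}{2 n}$)
$z = 182$
$E = - \frac{7069700}{3059533}$ ($E = \frac{12323 - 44458}{13906 + \frac{- \left(-22\right) \left(-4\right) + 5 \cdot 188}{10 \left(\left(-22\right) \left(-4\right)\right)}} = - \frac{32135}{13906 + \frac{\left(-1\right) 88 + 940}{10 \cdot 88}} = - \frac{32135}{13906 + \frac{1}{10} \cdot \frac{1}{88} \left(-88 + 940\right)} = - \frac{32135}{13906 + \frac{1}{10} \cdot \frac{1}{88} \cdot 852} = - \frac{32135}{13906 + \frac{213}{220}} = - \frac{32135}{\frac{3059533}{220}} = \left(-32135\right) \frac{220}{3059533} = - \frac{7069700}{3059533} \approx -2.3107$)
$P{\left(O \right)} = 182$
$\frac{P{\left(\frac{1}{-15} \right)}}{E} = \frac{182}{- \frac{7069700}{3059533}} = 182 \left(- \frac{3059533}{7069700}\right) = - \frac{278417503}{3534850}$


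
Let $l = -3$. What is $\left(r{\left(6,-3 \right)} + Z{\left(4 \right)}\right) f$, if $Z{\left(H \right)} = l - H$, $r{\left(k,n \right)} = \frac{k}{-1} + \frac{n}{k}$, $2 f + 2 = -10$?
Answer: $81$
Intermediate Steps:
$f = -6$ ($f = -1 + \frac{1}{2} \left(-10\right) = -1 - 5 = -6$)
$r{\left(k,n \right)} = - k + \frac{n}{k}$ ($r{\left(k,n \right)} = k \left(-1\right) + \frac{n}{k} = - k + \frac{n}{k}$)
$Z{\left(H \right)} = -3 - H$
$\left(r{\left(6,-3 \right)} + Z{\left(4 \right)}\right) f = \left(\left(\left(-1\right) 6 - \frac{3}{6}\right) - 7\right) \left(-6\right) = \left(\left(-6 - \frac{1}{2}\right) - 7\right) \left(-6\right) = \left(- \frac{13}{2} - 7\right) \left(-6\right) = \left(- \frac{27}{2}\right) \left(-6\right) = 81$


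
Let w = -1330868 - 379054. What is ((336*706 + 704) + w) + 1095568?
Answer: -376434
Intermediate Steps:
w = -1709922
((336*706 + 704) + w) + 1095568 = ((336*706 + 704) - 1709922) + 1095568 = ((237216 + 704) - 1709922) + 1095568 = (237920 - 1709922) + 1095568 = -1472002 + 1095568 = -376434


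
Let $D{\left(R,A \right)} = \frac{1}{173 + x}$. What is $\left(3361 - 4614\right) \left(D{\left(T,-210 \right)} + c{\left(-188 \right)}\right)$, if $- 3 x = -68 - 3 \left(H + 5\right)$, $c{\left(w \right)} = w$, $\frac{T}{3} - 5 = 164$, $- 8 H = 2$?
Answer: $\frac{566516384}{2405} \approx 2.3556 \cdot 10^{5}$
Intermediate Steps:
$H = - \frac{1}{4}$ ($H = \left(- \frac{1}{8}\right) 2 = - \frac{1}{4} \approx -0.25$)
$T = 507$ ($T = 15 + 3 \cdot 164 = 15 + 492 = 507$)
$x = \frac{329}{12}$ ($x = - \frac{-68 - 3 \left(- \frac{1}{4} + 5\right)}{3} = - \frac{-68 - 3 \cdot \frac{19}{4}}{3} = - \frac{-68 - \frac{57}{4}}{3} = \left(- \frac{1}{3}\right) \left(- \frac{329}{4}\right) = \frac{329}{12} \approx 27.417$)
$D{\left(R,A \right)} = \frac{12}{2405}$ ($D{\left(R,A \right)} = \frac{1}{173 + \frac{329}{12}} = \frac{1}{\frac{2405}{12}} = \frac{12}{2405}$)
$\left(3361 - 4614\right) \left(D{\left(T,-210 \right)} + c{\left(-188 \right)}\right) = \left(3361 - 4614\right) \left(\frac{12}{2405} - 188\right) = \left(-1253\right) \left(- \frac{452128}{2405}\right) = \frac{566516384}{2405}$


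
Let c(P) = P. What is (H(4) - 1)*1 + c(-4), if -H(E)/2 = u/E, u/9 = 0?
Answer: -5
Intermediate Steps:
u = 0 (u = 9*0 = 0)
H(E) = 0 (H(E) = -0/E = -2*0 = 0)
(H(4) - 1)*1 + c(-4) = (0 - 1)*1 - 4 = -1*1 - 4 = -1 - 4 = -5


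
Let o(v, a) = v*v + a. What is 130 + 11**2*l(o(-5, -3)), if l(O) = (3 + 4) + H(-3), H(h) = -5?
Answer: 372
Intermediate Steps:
o(v, a) = a + v**2 (o(v, a) = v**2 + a = a + v**2)
l(O) = 2 (l(O) = (3 + 4) - 5 = 7 - 5 = 2)
130 + 11**2*l(o(-5, -3)) = 130 + 11**2*2 = 130 + 121*2 = 130 + 242 = 372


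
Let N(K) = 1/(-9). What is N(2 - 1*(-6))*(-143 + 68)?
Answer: 25/3 ≈ 8.3333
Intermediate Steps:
N(K) = -1/9
N(2 - 1*(-6))*(-143 + 68) = -(-143 + 68)/9 = -1/9*(-75) = 25/3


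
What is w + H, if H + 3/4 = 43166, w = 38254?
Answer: 325677/4 ≈ 81419.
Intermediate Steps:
H = 172661/4 (H = -3/4 + 43166 = 172661/4 ≈ 43165.)
w + H = 38254 + 172661/4 = 325677/4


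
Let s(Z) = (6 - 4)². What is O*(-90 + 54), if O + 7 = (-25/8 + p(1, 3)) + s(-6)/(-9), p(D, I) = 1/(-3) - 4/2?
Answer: 929/2 ≈ 464.50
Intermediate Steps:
s(Z) = 4 (s(Z) = 2² = 4)
p(D, I) = -7/3 (p(D, I) = 1*(-⅓) - 4*½ = -⅓ - 2 = -7/3)
O = -929/72 (O = -7 + ((-25/8 - 7/3) + 4/(-9)) = -7 + ((-25*⅛ - 7/3) + 4*(-⅑)) = -7 + ((-25/8 - 7/3) - 4/9) = -7 + (-131/24 - 4/9) = -7 - 425/72 = -929/72 ≈ -12.903)
O*(-90 + 54) = -929*(-90 + 54)/72 = -929/72*(-36) = 929/2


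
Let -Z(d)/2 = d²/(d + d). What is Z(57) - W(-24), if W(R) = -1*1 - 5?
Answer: -51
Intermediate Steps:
W(R) = -6 (W(R) = -1 - 5 = -6)
Z(d) = -d (Z(d) = -2*d²/(d + d) = -2*d²/(2*d) = -2*1/(2*d)*d² = -d)
Z(57) - W(-24) = -1*57 - 1*(-6) = -57 + 6 = -51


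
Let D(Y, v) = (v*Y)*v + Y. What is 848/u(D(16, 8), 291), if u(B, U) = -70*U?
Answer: -424/10185 ≈ -0.041630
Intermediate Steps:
D(Y, v) = Y + Y*v**2 (D(Y, v) = (Y*v)*v + Y = Y*v**2 + Y = Y + Y*v**2)
848/u(D(16, 8), 291) = 848/((-70*291)) = 848/(-20370) = 848*(-1/20370) = -424/10185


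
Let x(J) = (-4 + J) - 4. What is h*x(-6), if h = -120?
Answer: 1680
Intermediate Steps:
x(J) = -8 + J
h*x(-6) = -120*(-8 - 6) = -120*(-14) = 1680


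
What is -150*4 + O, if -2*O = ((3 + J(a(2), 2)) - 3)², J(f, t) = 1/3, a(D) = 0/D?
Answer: -10801/18 ≈ -600.06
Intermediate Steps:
a(D) = 0
J(f, t) = ⅓
O = -1/18 (O = -((3 + ⅓) - 3)²/2 = -(10/3 - 3)²/2 = -(⅓)²/2 = -½*⅑ = -1/18 ≈ -0.055556)
-150*4 + O = -150*4 - 1/18 = -600 - 1/18 = -10801/18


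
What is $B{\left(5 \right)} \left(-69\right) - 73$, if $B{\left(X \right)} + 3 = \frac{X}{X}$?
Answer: $65$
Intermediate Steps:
$B{\left(X \right)} = -2$ ($B{\left(X \right)} = -3 + \frac{X}{X} = -3 + 1 = -2$)
$B{\left(5 \right)} \left(-69\right) - 73 = \left(-2\right) \left(-69\right) - 73 = 138 - 73 = 65$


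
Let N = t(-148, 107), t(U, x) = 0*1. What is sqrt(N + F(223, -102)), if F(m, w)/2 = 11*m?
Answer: sqrt(4906) ≈ 70.043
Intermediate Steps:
t(U, x) = 0
N = 0
F(m, w) = 22*m (F(m, w) = 2*(11*m) = 22*m)
sqrt(N + F(223, -102)) = sqrt(0 + 22*223) = sqrt(0 + 4906) = sqrt(4906)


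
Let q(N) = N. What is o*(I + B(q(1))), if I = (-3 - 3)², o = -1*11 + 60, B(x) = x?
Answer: 1813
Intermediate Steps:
o = 49 (o = -11 + 60 = 49)
I = 36 (I = (-6)² = 36)
o*(I + B(q(1))) = 49*(36 + 1) = 49*37 = 1813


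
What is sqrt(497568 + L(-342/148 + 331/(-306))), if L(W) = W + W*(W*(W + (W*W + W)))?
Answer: sqrt(511057250742974765158)/32046921 ≈ 705.42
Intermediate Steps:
L(W) = W + W**2*(W**2 + 2*W) (L(W) = W + W*(W*(W + (W**2 + W))) = W + W*(W*(W + (W + W**2))) = W + W*(W*(W**2 + 2*W)) = W + W**2*(W**2 + 2*W))
sqrt(497568 + L(-342/148 + 331/(-306))) = sqrt(497568 + ((-342/148 + 331/(-306)) + (-342/148 + 331/(-306))**4 + 2*(-342/148 + 331/(-306))**3)) = sqrt(497568 + ((-342*1/148 + 331*(-1/306)) + (-342*1/148 + 331*(-1/306))**4 + 2*(-342*1/148 + 331*(-1/306))**3)) = sqrt(497568 + ((-171/74 - 331/306) + (-171/74 - 331/306)**4 + 2*(-171/74 - 331/306)**3)) = sqrt(497568 + (-19205/5661 + (-19205/5661)**4 + 2*(-19205/5661)**3)) = sqrt(497568 + (-19205/5661 + 136037062665600625/1027005145580241 + 2*(-7083419040125/181417619781))) = sqrt(497568 + (-19205/5661 + 136037062665600625/1027005145580241 - 14166838080250/181417619781)) = sqrt(497568 + 52354466905411270/1027005145580241) = sqrt(511057250742974765158/1027005145580241) = sqrt(511057250742974765158)/32046921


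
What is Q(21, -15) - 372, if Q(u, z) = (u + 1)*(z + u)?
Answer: -240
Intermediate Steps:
Q(u, z) = (1 + u)*(u + z)
Q(21, -15) - 372 = (21 - 15 + 21**2 + 21*(-15)) - 372 = (21 - 15 + 441 - 315) - 372 = 132 - 372 = -240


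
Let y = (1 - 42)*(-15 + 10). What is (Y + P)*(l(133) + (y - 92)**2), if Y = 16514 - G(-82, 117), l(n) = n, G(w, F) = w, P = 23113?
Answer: 512325518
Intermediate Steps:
y = 205 (y = -41*(-5) = 205)
Y = 16596 (Y = 16514 - 1*(-82) = 16514 + 82 = 16596)
(Y + P)*(l(133) + (y - 92)**2) = (16596 + 23113)*(133 + (205 - 92)**2) = 39709*(133 + 113**2) = 39709*(133 + 12769) = 39709*12902 = 512325518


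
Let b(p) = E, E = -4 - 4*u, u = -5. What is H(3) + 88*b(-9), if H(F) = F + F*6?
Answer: 1429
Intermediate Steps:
H(F) = 7*F (H(F) = F + 6*F = 7*F)
E = 16 (E = -4 - 4*(-5) = -4 + 20 = 16)
b(p) = 16
H(3) + 88*b(-9) = 7*3 + 88*16 = 21 + 1408 = 1429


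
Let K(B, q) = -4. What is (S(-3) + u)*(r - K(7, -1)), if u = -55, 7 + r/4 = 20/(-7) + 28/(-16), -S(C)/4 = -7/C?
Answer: 19107/7 ≈ 2729.6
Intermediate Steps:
S(C) = 28/C (S(C) = -(-28)/C = 28/C)
r = -325/7 (r = -28 + 4*(20/(-7) + 28/(-16)) = -28 + 4*(20*(-⅐) + 28*(-1/16)) = -28 + 4*(-20/7 - 7/4) = -28 + 4*(-129/28) = -28 - 129/7 = -325/7 ≈ -46.429)
(S(-3) + u)*(r - K(7, -1)) = (28/(-3) - 55)*(-325/7 - 1*(-4)) = (28*(-⅓) - 55)*(-325/7 + 4) = (-28/3 - 55)*(-297/7) = -193/3*(-297/7) = 19107/7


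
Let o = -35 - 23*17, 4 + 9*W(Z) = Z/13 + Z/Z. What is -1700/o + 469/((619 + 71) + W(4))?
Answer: 80278699/17188035 ≈ 4.6706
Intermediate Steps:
W(Z) = -1/3 + Z/117 (W(Z) = -4/9 + (Z/13 + Z/Z)/9 = -4/9 + (Z*(1/13) + 1)/9 = -4/9 + (Z/13 + 1)/9 = -4/9 + (1 + Z/13)/9 = -4/9 + (1/9 + Z/117) = -1/3 + Z/117)
o = -426 (o = -35 - 391 = -426)
-1700/o + 469/((619 + 71) + W(4)) = -1700/(-426) + 469/((619 + 71) + (-1/3 + (1/117)*4)) = -1700*(-1/426) + 469/(690 + (-1/3 + 4/117)) = 850/213 + 469/(690 - 35/117) = 850/213 + 469/(80695/117) = 850/213 + 469*(117/80695) = 850/213 + 54873/80695 = 80278699/17188035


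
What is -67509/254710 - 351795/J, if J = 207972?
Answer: -17274281033/8828758020 ≈ -1.9566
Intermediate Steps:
-67509/254710 - 351795/J = -67509/254710 - 351795/207972 = -67509*1/254710 - 351795*1/207972 = -67509/254710 - 117265/69324 = -17274281033/8828758020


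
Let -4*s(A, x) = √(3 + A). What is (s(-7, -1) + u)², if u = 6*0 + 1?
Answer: ¾ - I ≈ 0.75 - 1.0*I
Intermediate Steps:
s(A, x) = -√(3 + A)/4
u = 1 (u = 0 + 1 = 1)
(s(-7, -1) + u)² = (-√(3 - 7)/4 + 1)² = (-I/2 + 1)² = (1 - I/2)²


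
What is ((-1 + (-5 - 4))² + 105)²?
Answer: 42025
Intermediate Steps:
((-1 + (-5 - 4))² + 105)² = ((-1 - 9)² + 105)² = ((-10)² + 105)² = (100 + 105)² = 205² = 42025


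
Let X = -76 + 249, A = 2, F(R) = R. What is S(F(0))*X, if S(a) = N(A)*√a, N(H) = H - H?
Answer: 0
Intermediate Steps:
N(H) = 0
S(a) = 0 (S(a) = 0*√a = 0)
X = 173
S(F(0))*X = 0*173 = 0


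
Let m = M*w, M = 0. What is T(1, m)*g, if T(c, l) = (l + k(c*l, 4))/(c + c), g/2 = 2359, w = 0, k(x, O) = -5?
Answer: -11795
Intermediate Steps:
g = 4718 (g = 2*2359 = 4718)
m = 0 (m = 0*0 = 0)
T(c, l) = (-5 + l)/(2*c) (T(c, l) = (l - 5)/(c + c) = (-5 + l)/((2*c)) = (-5 + l)*(1/(2*c)) = (-5 + l)/(2*c))
T(1, m)*g = ((½)*(-5 + 0)/1)*4718 = ((½)*1*(-5))*4718 = -5/2*4718 = -11795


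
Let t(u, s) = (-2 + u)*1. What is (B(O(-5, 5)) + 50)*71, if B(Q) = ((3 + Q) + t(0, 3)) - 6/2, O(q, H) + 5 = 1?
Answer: 3124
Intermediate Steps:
O(q, H) = -4 (O(q, H) = -5 + 1 = -4)
t(u, s) = -2 + u
B(Q) = -2 + Q (B(Q) = ((3 + Q) + (-2 + 0)) - 6/2 = ((3 + Q) - 2) - 6*½ = (1 + Q) - 3 = -2 + Q)
(B(O(-5, 5)) + 50)*71 = ((-2 - 4) + 50)*71 = (-6 + 50)*71 = 44*71 = 3124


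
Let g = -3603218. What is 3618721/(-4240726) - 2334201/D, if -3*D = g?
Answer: -10683790313489/3820065064067 ≈ -2.7968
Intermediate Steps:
D = 3603218/3 (D = -⅓*(-3603218) = 3603218/3 ≈ 1.2011e+6)
3618721/(-4240726) - 2334201/D = 3618721/(-4240726) - 2334201/3603218/3 = 3618721*(-1/4240726) - 2334201*3/3603218 = -3618721/4240726 - 7002603/3603218 = -10683790313489/3820065064067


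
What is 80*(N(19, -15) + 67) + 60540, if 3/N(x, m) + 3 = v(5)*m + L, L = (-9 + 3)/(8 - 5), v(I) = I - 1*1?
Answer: 856652/13 ≈ 65896.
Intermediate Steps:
v(I) = -1 + I (v(I) = I - 1 = -1 + I)
L = -2 (L = -6/3 = -6*⅓ = -2)
N(x, m) = 3/(-5 + 4*m) (N(x, m) = 3/(-3 + ((-1 + 5)*m - 2)) = 3/(-3 + (4*m - 2)) = 3/(-3 + (-2 + 4*m)) = 3/(-5 + 4*m))
80*(N(19, -15) + 67) + 60540 = 80*(3/(-5 + 4*(-15)) + 67) + 60540 = 80*(3/(-5 - 60) + 67) + 60540 = 80*(3/(-65) + 67) + 60540 = 80*(3*(-1/65) + 67) + 60540 = 80*(-3/65 + 67) + 60540 = 80*(4352/65) + 60540 = 69632/13 + 60540 = 856652/13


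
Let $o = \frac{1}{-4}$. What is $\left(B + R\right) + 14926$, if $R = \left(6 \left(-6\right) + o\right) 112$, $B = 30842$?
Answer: $41708$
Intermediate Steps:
$o = - \frac{1}{4} \approx -0.25$
$R = -4060$ ($R = \left(6 \left(-6\right) - \frac{1}{4}\right) 112 = \left(-36 - \frac{1}{4}\right) 112 = \left(- \frac{145}{4}\right) 112 = -4060$)
$\left(B + R\right) + 14926 = \left(30842 - 4060\right) + 14926 = 26782 + 14926 = 41708$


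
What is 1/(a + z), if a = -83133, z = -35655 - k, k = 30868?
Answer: -1/149656 ≈ -6.6820e-6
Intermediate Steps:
z = -66523 (z = -35655 - 1*30868 = -35655 - 30868 = -66523)
1/(a + z) = 1/(-83133 - 66523) = 1/(-149656) = -1/149656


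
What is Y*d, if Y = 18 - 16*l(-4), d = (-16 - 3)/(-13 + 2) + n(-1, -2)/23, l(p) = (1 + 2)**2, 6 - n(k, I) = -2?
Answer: -66150/253 ≈ -261.46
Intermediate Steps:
n(k, I) = 8 (n(k, I) = 6 - 1*(-2) = 6 + 2 = 8)
l(p) = 9 (l(p) = 3**2 = 9)
d = 525/253 (d = (-16 - 3)/(-13 + 2) + 8/23 = -19/(-11) + 8*(1/23) = -19*(-1/11) + 8/23 = 19/11 + 8/23 = 525/253 ≈ 2.0751)
Y = -126 (Y = 18 - 16*9 = 18 - 144 = -126)
Y*d = -126*525/253 = -66150/253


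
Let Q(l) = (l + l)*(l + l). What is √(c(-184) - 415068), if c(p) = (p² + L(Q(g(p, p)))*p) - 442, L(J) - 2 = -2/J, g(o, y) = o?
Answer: 3*I*√359270465/92 ≈ 618.08*I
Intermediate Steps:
Q(l) = 4*l² (Q(l) = (2*l)*(2*l) = 4*l²)
L(J) = 2 - 2/J
c(p) = -442 + p² + p*(2 - 1/(2*p²)) (c(p) = (p² + (2 - 2*1/(4*p²))*p) - 442 = (p² + (2 - 1/(2*p²))*p) - 442 = (p² + p*(2 - 1/(2*p²))) - 442 = -442 + p² + p*(2 - 1/(2*p²)))
√(c(-184) - 415068) = √((-442 + (-184)² + 2*(-184) - ½/(-184)) - 415068) = √((-442 + 33856 - 368 - ½*(-1/184)) - 415068) = √((-442 + 33856 - 368 + 1/368) - 415068) = √(12160929/368 - 415068) = √(-140584095/368) = 3*I*√359270465/92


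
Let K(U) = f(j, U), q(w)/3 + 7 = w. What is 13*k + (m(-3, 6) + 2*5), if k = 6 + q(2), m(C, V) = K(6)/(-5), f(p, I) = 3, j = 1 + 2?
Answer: -538/5 ≈ -107.60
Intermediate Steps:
j = 3
q(w) = -21 + 3*w
K(U) = 3
m(C, V) = -⅗ (m(C, V) = 3/(-5) = 3*(-⅕) = -⅗)
k = -9 (k = 6 + (-21 + 3*2) = 6 + (-21 + 6) = 6 - 15 = -9)
13*k + (m(-3, 6) + 2*5) = 13*(-9) + (-⅗ + 2*5) = -117 + (-⅗ + 10) = -117 + 47/5 = -538/5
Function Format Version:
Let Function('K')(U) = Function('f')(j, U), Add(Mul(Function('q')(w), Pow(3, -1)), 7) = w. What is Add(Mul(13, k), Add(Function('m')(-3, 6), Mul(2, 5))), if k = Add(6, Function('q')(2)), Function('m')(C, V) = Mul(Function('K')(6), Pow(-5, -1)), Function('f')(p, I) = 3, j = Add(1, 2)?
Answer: Rational(-538, 5) ≈ -107.60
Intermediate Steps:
j = 3
Function('q')(w) = Add(-21, Mul(3, w))
Function('K')(U) = 3
Function('m')(C, V) = Rational(-3, 5) (Function('m')(C, V) = Mul(3, Pow(-5, -1)) = Mul(3, Rational(-1, 5)) = Rational(-3, 5))
k = -9 (k = Add(6, Add(-21, Mul(3, 2))) = Add(6, Add(-21, 6)) = Add(6, -15) = -9)
Add(Mul(13, k), Add(Function('m')(-3, 6), Mul(2, 5))) = Add(Mul(13, -9), Add(Rational(-3, 5), Mul(2, 5))) = Add(-117, Add(Rational(-3, 5), 10)) = Add(-117, Rational(47, 5)) = Rational(-538, 5)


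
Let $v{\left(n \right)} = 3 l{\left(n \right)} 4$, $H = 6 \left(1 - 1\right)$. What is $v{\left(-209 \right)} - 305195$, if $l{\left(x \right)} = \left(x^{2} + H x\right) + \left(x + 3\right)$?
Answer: $216505$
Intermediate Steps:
$H = 0$ ($H = 6 \cdot 0 = 0$)
$l{\left(x \right)} = 3 + x + x^{2}$ ($l{\left(x \right)} = \left(x^{2} + 0 x\right) + \left(x + 3\right) = \left(x^{2} + 0\right) + \left(3 + x\right) = x^{2} + \left(3 + x\right) = 3 + x + x^{2}$)
$v{\left(n \right)} = 36 + 12 n + 12 n^{2}$ ($v{\left(n \right)} = 3 \left(3 + n + n^{2}\right) 4 = \left(9 + 3 n + 3 n^{2}\right) 4 = 36 + 12 n + 12 n^{2}$)
$v{\left(-209 \right)} - 305195 = \left(36 + 12 \left(-209\right) + 12 \left(-209\right)^{2}\right) - 305195 = \left(36 - 2508 + 12 \cdot 43681\right) - 305195 = \left(36 - 2508 + 524172\right) - 305195 = 521700 - 305195 = 216505$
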